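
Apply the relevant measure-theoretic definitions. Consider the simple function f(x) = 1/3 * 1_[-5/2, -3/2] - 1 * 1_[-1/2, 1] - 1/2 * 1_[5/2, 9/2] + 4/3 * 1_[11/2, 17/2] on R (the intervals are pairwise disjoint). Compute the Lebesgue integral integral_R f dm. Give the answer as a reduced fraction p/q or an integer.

For a simple function f = sum_i c_i * 1_{A_i} with disjoint A_i,
  integral f dm = sum_i c_i * m(A_i).
Lengths of the A_i:
  m(A_1) = -3/2 - (-5/2) = 1.
  m(A_2) = 1 - (-1/2) = 3/2.
  m(A_3) = 9/2 - 5/2 = 2.
  m(A_4) = 17/2 - 11/2 = 3.
Contributions c_i * m(A_i):
  (1/3) * (1) = 1/3.
  (-1) * (3/2) = -3/2.
  (-1/2) * (2) = -1.
  (4/3) * (3) = 4.
Total: 1/3 - 3/2 - 1 + 4 = 11/6.

11/6


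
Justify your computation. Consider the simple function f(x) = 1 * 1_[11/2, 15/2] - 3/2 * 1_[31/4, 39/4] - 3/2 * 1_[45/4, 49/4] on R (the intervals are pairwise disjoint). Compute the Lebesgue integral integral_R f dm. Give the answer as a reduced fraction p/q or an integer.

For a simple function f = sum_i c_i * 1_{A_i} with disjoint A_i,
  integral f dm = sum_i c_i * m(A_i).
Lengths of the A_i:
  m(A_1) = 15/2 - 11/2 = 2.
  m(A_2) = 39/4 - 31/4 = 2.
  m(A_3) = 49/4 - 45/4 = 1.
Contributions c_i * m(A_i):
  (1) * (2) = 2.
  (-3/2) * (2) = -3.
  (-3/2) * (1) = -3/2.
Total: 2 - 3 - 3/2 = -5/2.

-5/2


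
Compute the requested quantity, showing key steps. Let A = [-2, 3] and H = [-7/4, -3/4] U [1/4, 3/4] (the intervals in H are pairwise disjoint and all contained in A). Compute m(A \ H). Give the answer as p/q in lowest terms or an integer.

The ambient interval has length m(A) = 3 - (-2) = 5.
Since the holes are disjoint and sit inside A, by finite additivity
  m(H) = sum_i (b_i - a_i), and m(A \ H) = m(A) - m(H).
Computing the hole measures:
  m(H_1) = -3/4 - (-7/4) = 1.
  m(H_2) = 3/4 - 1/4 = 1/2.
Summed: m(H) = 1 + 1/2 = 3/2.
So m(A \ H) = 5 - 3/2 = 7/2.

7/2


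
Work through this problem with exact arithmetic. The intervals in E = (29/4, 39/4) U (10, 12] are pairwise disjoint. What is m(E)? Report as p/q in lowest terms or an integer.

For pairwise disjoint intervals, m(union_i I_i) = sum_i m(I_i),
and m is invariant under swapping open/closed endpoints (single points have measure 0).
So m(E) = sum_i (b_i - a_i).
  I_1 has length 39/4 - 29/4 = 5/2.
  I_2 has length 12 - 10 = 2.
Summing:
  m(E) = 5/2 + 2 = 9/2.

9/2


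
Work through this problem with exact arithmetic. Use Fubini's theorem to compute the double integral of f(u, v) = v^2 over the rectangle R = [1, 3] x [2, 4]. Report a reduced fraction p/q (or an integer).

f(u, v) is a tensor product of a function of u and a function of v, and both factors are bounded continuous (hence Lebesgue integrable) on the rectangle, so Fubini's theorem applies:
  integral_R f d(m x m) = (integral_a1^b1 1 du) * (integral_a2^b2 v^2 dv).
Inner integral in u: integral_{1}^{3} 1 du = (3^1 - 1^1)/1
  = 2.
Inner integral in v: integral_{2}^{4} v^2 dv = (4^3 - 2^3)/3
  = 56/3.
Product: (2) * (56/3) = 112/3.

112/3


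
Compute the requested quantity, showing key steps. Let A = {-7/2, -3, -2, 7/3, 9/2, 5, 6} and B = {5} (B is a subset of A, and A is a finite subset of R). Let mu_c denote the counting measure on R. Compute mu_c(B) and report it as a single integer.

Counting measure assigns mu_c(E) = |E| (number of elements) when E is finite.
B has 1 element(s), so mu_c(B) = 1.

1


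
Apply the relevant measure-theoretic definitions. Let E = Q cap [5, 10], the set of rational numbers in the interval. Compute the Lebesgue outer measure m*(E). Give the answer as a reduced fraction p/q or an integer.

Q cap [5, 10] is countable; list its elements as q_1, q_2, ... . Fix eps > 0 and cover the k-th point by an interval of length eps * 2^(-k). The cover has total length eps * sum_{k>=1} 2^(-k) = eps, so by definition of outer measure m*(Q cap [5, 10]) <= eps. Since eps was arbitrary and m* >= 0, the outer measure is 0.

0


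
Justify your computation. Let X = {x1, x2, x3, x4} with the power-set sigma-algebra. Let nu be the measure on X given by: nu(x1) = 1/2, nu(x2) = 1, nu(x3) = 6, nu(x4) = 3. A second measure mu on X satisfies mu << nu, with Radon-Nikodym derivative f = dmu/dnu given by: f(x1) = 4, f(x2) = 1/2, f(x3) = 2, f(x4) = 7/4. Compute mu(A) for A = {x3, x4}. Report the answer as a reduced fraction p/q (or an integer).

By the defining property of the Radon-Nikodym derivative, for every measurable set A,
  mu(A) = integral_A f dnu.
Since nu is a discrete measure concentrated on the atoms of X, the integral over A reduces to the sum
  mu(A) = sum_{x in A} f(x) * nu({x}).
Computing each term:
  x3: f(x3) * nu(x3) = 2 * 6 = 12.
  x4: f(x4) * nu(x4) = 7/4 * 3 = 21/4.
Summing: mu(A) = 12 + 21/4 = 69/4.

69/4


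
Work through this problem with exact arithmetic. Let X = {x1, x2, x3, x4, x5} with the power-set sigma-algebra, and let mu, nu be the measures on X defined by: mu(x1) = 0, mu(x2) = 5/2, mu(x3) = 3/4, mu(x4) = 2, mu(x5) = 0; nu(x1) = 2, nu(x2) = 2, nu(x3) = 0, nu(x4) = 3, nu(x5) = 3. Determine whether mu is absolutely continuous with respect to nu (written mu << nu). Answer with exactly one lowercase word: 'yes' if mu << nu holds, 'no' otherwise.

mu << nu means: every nu-null measurable set is also mu-null; equivalently, for every atom x, if nu({x}) = 0 then mu({x}) = 0.
Checking each atom:
  x1: nu = 2 > 0 -> no constraint.
  x2: nu = 2 > 0 -> no constraint.
  x3: nu = 0, mu = 3/4 > 0 -> violates mu << nu.
  x4: nu = 3 > 0 -> no constraint.
  x5: nu = 3 > 0 -> no constraint.
The atom(s) x3 violate the condition (nu = 0 but mu > 0). Therefore mu is NOT absolutely continuous w.r.t. nu.

no


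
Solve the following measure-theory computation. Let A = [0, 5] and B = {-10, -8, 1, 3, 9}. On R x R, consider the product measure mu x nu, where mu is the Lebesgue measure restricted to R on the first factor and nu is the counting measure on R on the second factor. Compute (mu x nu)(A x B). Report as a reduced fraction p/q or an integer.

For a measurable rectangle A x B, the product measure satisfies
  (mu x nu)(A x B) = mu(A) * nu(B).
  mu(A) = 5.
  nu(B) = 5.
  (mu x nu)(A x B) = 5 * 5 = 25.

25


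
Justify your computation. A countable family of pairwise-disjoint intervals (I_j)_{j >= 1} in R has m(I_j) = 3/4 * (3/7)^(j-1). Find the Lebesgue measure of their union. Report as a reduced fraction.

By countable additivity of the Lebesgue measure on pairwise disjoint measurable sets,
  m(union_{j >= 1} I_j) = sum_{j >= 1} m(I_j) = sum_{j >= 1} a * r^(j-1),
  with a = 3/4 and r = 3/7.
Since 0 < r = 3/7 < 1, the geometric series converges:
  sum_{j >= 1} a * r^(j-1) = a / (1 - r).
  = 3/4 / (1 - 3/7)
  = 3/4 / (4/7)
  = 21/16.

21/16


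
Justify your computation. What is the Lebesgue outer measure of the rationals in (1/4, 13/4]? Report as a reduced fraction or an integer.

The set Q cap (1/4, 13/4] is countable (a subset of the countable set Q). Lebesgue outer measure of any countable set is 0: each singleton {q} has m*({q}) = 0, and by countable subadditivity m*(union_k {q_k}) <= sum_k m*({q_k}) = sum_k 0 = 0. The reverse inequality m*(E) >= 0 is automatic. So m*(Q cap (1/4, 13/4]) = 0.

0


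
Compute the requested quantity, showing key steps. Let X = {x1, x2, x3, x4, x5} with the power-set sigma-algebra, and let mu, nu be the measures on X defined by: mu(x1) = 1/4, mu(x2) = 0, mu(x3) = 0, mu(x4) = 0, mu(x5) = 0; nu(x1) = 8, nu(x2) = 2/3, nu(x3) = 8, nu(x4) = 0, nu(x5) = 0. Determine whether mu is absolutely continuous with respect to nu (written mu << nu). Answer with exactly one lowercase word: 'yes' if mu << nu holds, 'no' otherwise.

mu << nu means: every nu-null measurable set is also mu-null; equivalently, for every atom x, if nu({x}) = 0 then mu({x}) = 0.
Checking each atom:
  x1: nu = 8 > 0 -> no constraint.
  x2: nu = 2/3 > 0 -> no constraint.
  x3: nu = 8 > 0 -> no constraint.
  x4: nu = 0, mu = 0 -> consistent with mu << nu.
  x5: nu = 0, mu = 0 -> consistent with mu << nu.
No atom violates the condition. Therefore mu << nu.

yes


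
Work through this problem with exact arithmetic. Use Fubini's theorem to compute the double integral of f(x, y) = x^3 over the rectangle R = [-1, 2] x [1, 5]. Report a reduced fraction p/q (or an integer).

f(x, y) is a tensor product of a function of x and a function of y, and both factors are bounded continuous (hence Lebesgue integrable) on the rectangle, so Fubini's theorem applies:
  integral_R f d(m x m) = (integral_a1^b1 x^3 dx) * (integral_a2^b2 1 dy).
Inner integral in x: integral_{-1}^{2} x^3 dx = (2^4 - (-1)^4)/4
  = 15/4.
Inner integral in y: integral_{1}^{5} 1 dy = (5^1 - 1^1)/1
  = 4.
Product: (15/4) * (4) = 15.

15


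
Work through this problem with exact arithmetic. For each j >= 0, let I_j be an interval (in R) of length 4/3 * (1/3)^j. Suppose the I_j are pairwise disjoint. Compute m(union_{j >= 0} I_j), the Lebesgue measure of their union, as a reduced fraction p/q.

By countable additivity of the Lebesgue measure on pairwise disjoint measurable sets,
  m(union_{j >= 0} I_j) = sum_{j >= 0} m(I_j) = sum_{j >= 0} a * r^j,
  with a = 4/3 and r = 1/3.
Since 0 < r = 1/3 < 1, the geometric series converges:
  sum_{j >= 0} a * r^j = a / (1 - r).
  = 4/3 / (1 - 1/3)
  = 4/3 / (2/3)
  = 2.

2


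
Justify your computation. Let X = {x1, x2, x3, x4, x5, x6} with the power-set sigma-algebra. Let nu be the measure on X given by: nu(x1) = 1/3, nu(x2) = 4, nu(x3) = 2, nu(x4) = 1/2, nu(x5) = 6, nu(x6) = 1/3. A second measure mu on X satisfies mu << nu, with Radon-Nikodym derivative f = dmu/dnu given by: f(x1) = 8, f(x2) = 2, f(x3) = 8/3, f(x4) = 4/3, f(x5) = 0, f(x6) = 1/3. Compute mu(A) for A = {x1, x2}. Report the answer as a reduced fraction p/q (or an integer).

By the defining property of the Radon-Nikodym derivative, for every measurable set A,
  mu(A) = integral_A f dnu.
Since nu is a discrete measure concentrated on the atoms of X, the integral over A reduces to the sum
  mu(A) = sum_{x in A} f(x) * nu({x}).
Computing each term:
  x1: f(x1) * nu(x1) = 8 * 1/3 = 8/3.
  x2: f(x2) * nu(x2) = 2 * 4 = 8.
Summing: mu(A) = 8/3 + 8 = 32/3.

32/3


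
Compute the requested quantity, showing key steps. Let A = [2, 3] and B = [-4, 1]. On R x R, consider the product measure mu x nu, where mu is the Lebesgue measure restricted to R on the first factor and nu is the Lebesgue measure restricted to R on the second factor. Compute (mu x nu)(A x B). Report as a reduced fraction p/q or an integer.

For a measurable rectangle A x B, the product measure satisfies
  (mu x nu)(A x B) = mu(A) * nu(B).
  mu(A) = 1.
  nu(B) = 5.
  (mu x nu)(A x B) = 1 * 5 = 5.

5


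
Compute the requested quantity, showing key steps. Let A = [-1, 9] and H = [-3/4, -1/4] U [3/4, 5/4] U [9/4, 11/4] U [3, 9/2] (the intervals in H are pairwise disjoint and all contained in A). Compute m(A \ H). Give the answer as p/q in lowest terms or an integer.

The ambient interval has length m(A) = 9 - (-1) = 10.
Since the holes are disjoint and sit inside A, by finite additivity
  m(H) = sum_i (b_i - a_i), and m(A \ H) = m(A) - m(H).
Computing the hole measures:
  m(H_1) = -1/4 - (-3/4) = 1/2.
  m(H_2) = 5/4 - 3/4 = 1/2.
  m(H_3) = 11/4 - 9/4 = 1/2.
  m(H_4) = 9/2 - 3 = 3/2.
Summed: m(H) = 1/2 + 1/2 + 1/2 + 3/2 = 3.
So m(A \ H) = 10 - 3 = 7.

7


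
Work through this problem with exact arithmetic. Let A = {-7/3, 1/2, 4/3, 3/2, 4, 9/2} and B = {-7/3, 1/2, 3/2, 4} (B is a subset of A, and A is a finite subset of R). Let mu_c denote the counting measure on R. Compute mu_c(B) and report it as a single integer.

Counting measure assigns mu_c(E) = |E| (number of elements) when E is finite.
B has 4 element(s), so mu_c(B) = 4.

4


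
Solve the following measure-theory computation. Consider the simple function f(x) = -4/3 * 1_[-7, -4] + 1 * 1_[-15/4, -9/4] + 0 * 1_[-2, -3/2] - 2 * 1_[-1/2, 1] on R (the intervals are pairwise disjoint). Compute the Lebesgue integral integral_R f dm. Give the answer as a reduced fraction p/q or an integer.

For a simple function f = sum_i c_i * 1_{A_i} with disjoint A_i,
  integral f dm = sum_i c_i * m(A_i).
Lengths of the A_i:
  m(A_1) = -4 - (-7) = 3.
  m(A_2) = -9/4 - (-15/4) = 3/2.
  m(A_3) = -3/2 - (-2) = 1/2.
  m(A_4) = 1 - (-1/2) = 3/2.
Contributions c_i * m(A_i):
  (-4/3) * (3) = -4.
  (1) * (3/2) = 3/2.
  (0) * (1/2) = 0.
  (-2) * (3/2) = -3.
Total: -4 + 3/2 + 0 - 3 = -11/2.

-11/2


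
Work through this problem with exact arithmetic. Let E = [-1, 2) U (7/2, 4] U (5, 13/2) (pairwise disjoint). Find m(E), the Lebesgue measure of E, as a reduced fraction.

For pairwise disjoint intervals, m(union_i I_i) = sum_i m(I_i),
and m is invariant under swapping open/closed endpoints (single points have measure 0).
So m(E) = sum_i (b_i - a_i).
  I_1 has length 2 - (-1) = 3.
  I_2 has length 4 - 7/2 = 1/2.
  I_3 has length 13/2 - 5 = 3/2.
Summing:
  m(E) = 3 + 1/2 + 3/2 = 5.

5


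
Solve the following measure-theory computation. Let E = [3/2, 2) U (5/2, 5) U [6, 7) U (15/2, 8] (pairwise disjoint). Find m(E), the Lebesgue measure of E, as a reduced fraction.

For pairwise disjoint intervals, m(union_i I_i) = sum_i m(I_i),
and m is invariant under swapping open/closed endpoints (single points have measure 0).
So m(E) = sum_i (b_i - a_i).
  I_1 has length 2 - 3/2 = 1/2.
  I_2 has length 5 - 5/2 = 5/2.
  I_3 has length 7 - 6 = 1.
  I_4 has length 8 - 15/2 = 1/2.
Summing:
  m(E) = 1/2 + 5/2 + 1 + 1/2 = 9/2.

9/2


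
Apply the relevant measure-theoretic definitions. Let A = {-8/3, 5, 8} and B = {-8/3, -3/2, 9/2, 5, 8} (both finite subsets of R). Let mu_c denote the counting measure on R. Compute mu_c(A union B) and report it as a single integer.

Counting measure on a finite set equals cardinality. By inclusion-exclusion, |A union B| = |A| + |B| - |A cap B|.
|A| = 3, |B| = 5, |A cap B| = 3.
So mu_c(A union B) = 3 + 5 - 3 = 5.

5


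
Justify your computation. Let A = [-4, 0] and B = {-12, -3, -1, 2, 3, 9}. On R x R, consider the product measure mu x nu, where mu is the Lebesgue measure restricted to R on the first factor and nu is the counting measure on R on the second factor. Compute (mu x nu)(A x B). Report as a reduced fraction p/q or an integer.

For a measurable rectangle A x B, the product measure satisfies
  (mu x nu)(A x B) = mu(A) * nu(B).
  mu(A) = 4.
  nu(B) = 6.
  (mu x nu)(A x B) = 4 * 6 = 24.

24


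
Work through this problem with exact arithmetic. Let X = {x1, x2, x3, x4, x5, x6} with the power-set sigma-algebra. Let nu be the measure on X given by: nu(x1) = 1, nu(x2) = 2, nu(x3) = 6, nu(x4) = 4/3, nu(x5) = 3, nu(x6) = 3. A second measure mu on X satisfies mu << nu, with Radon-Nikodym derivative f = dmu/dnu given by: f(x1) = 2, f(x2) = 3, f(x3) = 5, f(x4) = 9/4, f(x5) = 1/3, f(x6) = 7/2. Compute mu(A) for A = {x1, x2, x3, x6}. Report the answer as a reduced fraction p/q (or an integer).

By the defining property of the Radon-Nikodym derivative, for every measurable set A,
  mu(A) = integral_A f dnu.
Since nu is a discrete measure concentrated on the atoms of X, the integral over A reduces to the sum
  mu(A) = sum_{x in A} f(x) * nu({x}).
Computing each term:
  x1: f(x1) * nu(x1) = 2 * 1 = 2.
  x2: f(x2) * nu(x2) = 3 * 2 = 6.
  x3: f(x3) * nu(x3) = 5 * 6 = 30.
  x6: f(x6) * nu(x6) = 7/2 * 3 = 21/2.
Summing: mu(A) = 2 + 6 + 30 + 21/2 = 97/2.

97/2


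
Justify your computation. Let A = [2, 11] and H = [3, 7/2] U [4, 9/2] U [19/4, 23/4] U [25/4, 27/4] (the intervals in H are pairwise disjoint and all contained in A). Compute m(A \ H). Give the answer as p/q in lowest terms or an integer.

The ambient interval has length m(A) = 11 - 2 = 9.
Since the holes are disjoint and sit inside A, by finite additivity
  m(H) = sum_i (b_i - a_i), and m(A \ H) = m(A) - m(H).
Computing the hole measures:
  m(H_1) = 7/2 - 3 = 1/2.
  m(H_2) = 9/2 - 4 = 1/2.
  m(H_3) = 23/4 - 19/4 = 1.
  m(H_4) = 27/4 - 25/4 = 1/2.
Summed: m(H) = 1/2 + 1/2 + 1 + 1/2 = 5/2.
So m(A \ H) = 9 - 5/2 = 13/2.

13/2


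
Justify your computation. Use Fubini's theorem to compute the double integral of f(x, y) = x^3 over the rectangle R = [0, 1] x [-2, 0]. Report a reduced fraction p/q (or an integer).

f(x, y) is a tensor product of a function of x and a function of y, and both factors are bounded continuous (hence Lebesgue integrable) on the rectangle, so Fubini's theorem applies:
  integral_R f d(m x m) = (integral_a1^b1 x^3 dx) * (integral_a2^b2 1 dy).
Inner integral in x: integral_{0}^{1} x^3 dx = (1^4 - 0^4)/4
  = 1/4.
Inner integral in y: integral_{-2}^{0} 1 dy = (0^1 - (-2)^1)/1
  = 2.
Product: (1/4) * (2) = 1/2.

1/2


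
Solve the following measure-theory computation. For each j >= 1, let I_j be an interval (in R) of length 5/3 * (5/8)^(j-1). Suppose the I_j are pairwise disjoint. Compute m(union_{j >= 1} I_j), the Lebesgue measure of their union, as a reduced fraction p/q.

By countable additivity of the Lebesgue measure on pairwise disjoint measurable sets,
  m(union_{j >= 1} I_j) = sum_{j >= 1} m(I_j) = sum_{j >= 1} a * r^(j-1),
  with a = 5/3 and r = 5/8.
Since 0 < r = 5/8 < 1, the geometric series converges:
  sum_{j >= 1} a * r^(j-1) = a / (1 - r).
  = 5/3 / (1 - 5/8)
  = 5/3 / (3/8)
  = 40/9.

40/9


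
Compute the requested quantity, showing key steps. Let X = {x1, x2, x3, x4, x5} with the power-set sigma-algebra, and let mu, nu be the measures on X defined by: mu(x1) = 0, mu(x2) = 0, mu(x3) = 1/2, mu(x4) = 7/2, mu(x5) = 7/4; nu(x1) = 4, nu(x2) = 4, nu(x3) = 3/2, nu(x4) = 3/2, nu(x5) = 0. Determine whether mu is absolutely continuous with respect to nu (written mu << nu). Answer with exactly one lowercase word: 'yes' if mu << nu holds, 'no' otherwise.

mu << nu means: every nu-null measurable set is also mu-null; equivalently, for every atom x, if nu({x}) = 0 then mu({x}) = 0.
Checking each atom:
  x1: nu = 4 > 0 -> no constraint.
  x2: nu = 4 > 0 -> no constraint.
  x3: nu = 3/2 > 0 -> no constraint.
  x4: nu = 3/2 > 0 -> no constraint.
  x5: nu = 0, mu = 7/4 > 0 -> violates mu << nu.
The atom(s) x5 violate the condition (nu = 0 but mu > 0). Therefore mu is NOT absolutely continuous w.r.t. nu.

no


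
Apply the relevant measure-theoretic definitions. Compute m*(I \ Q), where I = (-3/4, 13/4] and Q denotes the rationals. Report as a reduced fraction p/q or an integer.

The interval I = (-3/4, 13/4] has m(I) = 13/4 - (-3/4) = 4 (endpoints are measure-zero, so open/closed/half-open agree). Write I = (I cap Q) u (I \ Q). The rationals in I are countable, so m*(I cap Q) = 0 (cover each rational by intervals whose total length is arbitrarily small). By countable subadditivity m*(I) <= m*(I cap Q) + m*(I \ Q), hence m*(I \ Q) >= m(I) = 4. The reverse inequality m*(I \ Q) <= m*(I) = 4 is trivial since (I \ Q) is a subset of I. Therefore m*(I \ Q) = 4.

4


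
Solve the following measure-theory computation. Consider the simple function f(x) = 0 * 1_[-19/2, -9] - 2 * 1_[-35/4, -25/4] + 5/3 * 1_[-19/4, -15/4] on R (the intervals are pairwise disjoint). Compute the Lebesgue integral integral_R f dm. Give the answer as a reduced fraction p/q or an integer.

For a simple function f = sum_i c_i * 1_{A_i} with disjoint A_i,
  integral f dm = sum_i c_i * m(A_i).
Lengths of the A_i:
  m(A_1) = -9 - (-19/2) = 1/2.
  m(A_2) = -25/4 - (-35/4) = 5/2.
  m(A_3) = -15/4 - (-19/4) = 1.
Contributions c_i * m(A_i):
  (0) * (1/2) = 0.
  (-2) * (5/2) = -5.
  (5/3) * (1) = 5/3.
Total: 0 - 5 + 5/3 = -10/3.

-10/3


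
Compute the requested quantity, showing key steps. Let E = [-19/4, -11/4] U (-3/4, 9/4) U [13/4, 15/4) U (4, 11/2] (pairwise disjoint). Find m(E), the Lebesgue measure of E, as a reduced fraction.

For pairwise disjoint intervals, m(union_i I_i) = sum_i m(I_i),
and m is invariant under swapping open/closed endpoints (single points have measure 0).
So m(E) = sum_i (b_i - a_i).
  I_1 has length -11/4 - (-19/4) = 2.
  I_2 has length 9/4 - (-3/4) = 3.
  I_3 has length 15/4 - 13/4 = 1/2.
  I_4 has length 11/2 - 4 = 3/2.
Summing:
  m(E) = 2 + 3 + 1/2 + 3/2 = 7.

7


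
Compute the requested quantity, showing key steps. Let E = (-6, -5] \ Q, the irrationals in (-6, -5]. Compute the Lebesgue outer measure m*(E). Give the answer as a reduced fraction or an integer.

The interval I = (-6, -5] has m(I) = -5 - (-6) = 1 (endpoints are measure-zero, so open/closed/half-open agree). Write I = (I cap Q) u (I \ Q). The rationals in I are countable, so m*(I cap Q) = 0 (cover each rational by intervals whose total length is arbitrarily small). By countable subadditivity m*(I) <= m*(I cap Q) + m*(I \ Q), hence m*(I \ Q) >= m(I) = 1. The reverse inequality m*(I \ Q) <= m*(I) = 1 is trivial since (I \ Q) is a subset of I. Therefore m*(I \ Q) = 1.

1


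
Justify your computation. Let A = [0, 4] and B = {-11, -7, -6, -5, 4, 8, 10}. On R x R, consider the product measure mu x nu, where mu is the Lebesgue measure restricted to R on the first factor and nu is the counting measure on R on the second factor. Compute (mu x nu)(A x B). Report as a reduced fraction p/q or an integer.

For a measurable rectangle A x B, the product measure satisfies
  (mu x nu)(A x B) = mu(A) * nu(B).
  mu(A) = 4.
  nu(B) = 7.
  (mu x nu)(A x B) = 4 * 7 = 28.

28


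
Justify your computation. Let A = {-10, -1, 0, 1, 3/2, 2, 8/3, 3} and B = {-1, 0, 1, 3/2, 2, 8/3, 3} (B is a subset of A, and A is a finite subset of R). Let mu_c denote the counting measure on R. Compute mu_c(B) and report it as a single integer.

Counting measure assigns mu_c(E) = |E| (number of elements) when E is finite.
B has 7 element(s), so mu_c(B) = 7.

7


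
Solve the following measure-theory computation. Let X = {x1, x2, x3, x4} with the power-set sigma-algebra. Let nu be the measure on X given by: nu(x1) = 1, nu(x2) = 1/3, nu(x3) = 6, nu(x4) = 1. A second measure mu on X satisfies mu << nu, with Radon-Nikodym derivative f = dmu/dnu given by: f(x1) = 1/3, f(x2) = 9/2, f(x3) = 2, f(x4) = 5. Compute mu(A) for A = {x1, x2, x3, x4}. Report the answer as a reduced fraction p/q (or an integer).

By the defining property of the Radon-Nikodym derivative, for every measurable set A,
  mu(A) = integral_A f dnu.
Since nu is a discrete measure concentrated on the atoms of X, the integral over A reduces to the sum
  mu(A) = sum_{x in A} f(x) * nu({x}).
Computing each term:
  x1: f(x1) * nu(x1) = 1/3 * 1 = 1/3.
  x2: f(x2) * nu(x2) = 9/2 * 1/3 = 3/2.
  x3: f(x3) * nu(x3) = 2 * 6 = 12.
  x4: f(x4) * nu(x4) = 5 * 1 = 5.
Summing: mu(A) = 1/3 + 3/2 + 12 + 5 = 113/6.

113/6


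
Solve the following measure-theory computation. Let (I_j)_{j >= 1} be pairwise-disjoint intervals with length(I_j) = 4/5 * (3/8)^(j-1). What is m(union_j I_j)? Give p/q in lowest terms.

By countable additivity of the Lebesgue measure on pairwise disjoint measurable sets,
  m(union_{j >= 1} I_j) = sum_{j >= 1} m(I_j) = sum_{j >= 1} a * r^(j-1),
  with a = 4/5 and r = 3/8.
Since 0 < r = 3/8 < 1, the geometric series converges:
  sum_{j >= 1} a * r^(j-1) = a / (1 - r).
  = 4/5 / (1 - 3/8)
  = 4/5 / (5/8)
  = 32/25.

32/25


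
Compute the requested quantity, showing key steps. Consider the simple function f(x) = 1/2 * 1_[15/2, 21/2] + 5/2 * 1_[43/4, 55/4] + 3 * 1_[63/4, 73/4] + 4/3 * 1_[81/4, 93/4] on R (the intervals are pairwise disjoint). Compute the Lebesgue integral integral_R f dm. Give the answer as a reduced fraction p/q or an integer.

For a simple function f = sum_i c_i * 1_{A_i} with disjoint A_i,
  integral f dm = sum_i c_i * m(A_i).
Lengths of the A_i:
  m(A_1) = 21/2 - 15/2 = 3.
  m(A_2) = 55/4 - 43/4 = 3.
  m(A_3) = 73/4 - 63/4 = 5/2.
  m(A_4) = 93/4 - 81/4 = 3.
Contributions c_i * m(A_i):
  (1/2) * (3) = 3/2.
  (5/2) * (3) = 15/2.
  (3) * (5/2) = 15/2.
  (4/3) * (3) = 4.
Total: 3/2 + 15/2 + 15/2 + 4 = 41/2.

41/2


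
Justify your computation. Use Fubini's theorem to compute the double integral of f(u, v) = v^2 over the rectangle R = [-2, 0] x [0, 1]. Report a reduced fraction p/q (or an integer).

f(u, v) is a tensor product of a function of u and a function of v, and both factors are bounded continuous (hence Lebesgue integrable) on the rectangle, so Fubini's theorem applies:
  integral_R f d(m x m) = (integral_a1^b1 1 du) * (integral_a2^b2 v^2 dv).
Inner integral in u: integral_{-2}^{0} 1 du = (0^1 - (-2)^1)/1
  = 2.
Inner integral in v: integral_{0}^{1} v^2 dv = (1^3 - 0^3)/3
  = 1/3.
Product: (2) * (1/3) = 2/3.

2/3


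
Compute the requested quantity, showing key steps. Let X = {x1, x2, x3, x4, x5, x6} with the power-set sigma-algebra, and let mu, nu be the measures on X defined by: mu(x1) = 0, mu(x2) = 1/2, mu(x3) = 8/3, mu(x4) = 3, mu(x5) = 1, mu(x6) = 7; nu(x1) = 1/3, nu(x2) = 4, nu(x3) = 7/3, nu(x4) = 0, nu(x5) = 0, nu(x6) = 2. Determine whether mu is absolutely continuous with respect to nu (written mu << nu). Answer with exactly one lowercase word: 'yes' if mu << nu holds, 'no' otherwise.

mu << nu means: every nu-null measurable set is also mu-null; equivalently, for every atom x, if nu({x}) = 0 then mu({x}) = 0.
Checking each atom:
  x1: nu = 1/3 > 0 -> no constraint.
  x2: nu = 4 > 0 -> no constraint.
  x3: nu = 7/3 > 0 -> no constraint.
  x4: nu = 0, mu = 3 > 0 -> violates mu << nu.
  x5: nu = 0, mu = 1 > 0 -> violates mu << nu.
  x6: nu = 2 > 0 -> no constraint.
The atom(s) x4, x5 violate the condition (nu = 0 but mu > 0). Therefore mu is NOT absolutely continuous w.r.t. nu.

no


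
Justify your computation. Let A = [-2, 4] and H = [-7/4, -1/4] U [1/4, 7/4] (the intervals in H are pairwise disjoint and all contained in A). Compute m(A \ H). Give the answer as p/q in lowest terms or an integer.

The ambient interval has length m(A) = 4 - (-2) = 6.
Since the holes are disjoint and sit inside A, by finite additivity
  m(H) = sum_i (b_i - a_i), and m(A \ H) = m(A) - m(H).
Computing the hole measures:
  m(H_1) = -1/4 - (-7/4) = 3/2.
  m(H_2) = 7/4 - 1/4 = 3/2.
Summed: m(H) = 3/2 + 3/2 = 3.
So m(A \ H) = 6 - 3 = 3.

3


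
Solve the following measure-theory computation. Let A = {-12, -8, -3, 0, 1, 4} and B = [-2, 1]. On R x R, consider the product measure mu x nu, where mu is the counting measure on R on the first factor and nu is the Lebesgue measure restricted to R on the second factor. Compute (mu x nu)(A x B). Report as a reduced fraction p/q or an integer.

For a measurable rectangle A x B, the product measure satisfies
  (mu x nu)(A x B) = mu(A) * nu(B).
  mu(A) = 6.
  nu(B) = 3.
  (mu x nu)(A x B) = 6 * 3 = 18.

18


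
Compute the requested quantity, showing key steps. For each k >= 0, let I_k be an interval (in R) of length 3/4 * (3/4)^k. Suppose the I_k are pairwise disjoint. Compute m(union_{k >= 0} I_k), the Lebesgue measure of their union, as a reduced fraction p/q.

By countable additivity of the Lebesgue measure on pairwise disjoint measurable sets,
  m(union_{k >= 0} I_k) = sum_{k >= 0} m(I_k) = sum_{k >= 0} a * r^k,
  with a = 3/4 and r = 3/4.
Since 0 < r = 3/4 < 1, the geometric series converges:
  sum_{k >= 0} a * r^k = a / (1 - r).
  = 3/4 / (1 - 3/4)
  = 3/4 / (1/4)
  = 3.

3


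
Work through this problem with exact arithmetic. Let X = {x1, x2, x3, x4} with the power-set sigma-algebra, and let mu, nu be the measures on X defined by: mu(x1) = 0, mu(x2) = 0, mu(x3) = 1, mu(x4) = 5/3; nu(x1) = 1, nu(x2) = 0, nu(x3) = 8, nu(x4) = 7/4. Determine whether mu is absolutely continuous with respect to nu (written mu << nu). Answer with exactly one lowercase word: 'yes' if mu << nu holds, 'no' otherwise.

mu << nu means: every nu-null measurable set is also mu-null; equivalently, for every atom x, if nu({x}) = 0 then mu({x}) = 0.
Checking each atom:
  x1: nu = 1 > 0 -> no constraint.
  x2: nu = 0, mu = 0 -> consistent with mu << nu.
  x3: nu = 8 > 0 -> no constraint.
  x4: nu = 7/4 > 0 -> no constraint.
No atom violates the condition. Therefore mu << nu.

yes


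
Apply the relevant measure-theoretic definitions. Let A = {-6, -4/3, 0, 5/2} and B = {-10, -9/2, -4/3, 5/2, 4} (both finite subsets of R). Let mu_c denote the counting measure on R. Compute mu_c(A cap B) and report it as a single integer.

Counting measure on a finite set equals cardinality. mu_c(A cap B) = |A cap B| (elements appearing in both).
Enumerating the elements of A that also lie in B gives 2 element(s).
So mu_c(A cap B) = 2.

2


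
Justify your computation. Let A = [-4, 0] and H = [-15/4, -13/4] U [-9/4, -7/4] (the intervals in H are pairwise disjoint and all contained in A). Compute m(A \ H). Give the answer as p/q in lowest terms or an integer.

The ambient interval has length m(A) = 0 - (-4) = 4.
Since the holes are disjoint and sit inside A, by finite additivity
  m(H) = sum_i (b_i - a_i), and m(A \ H) = m(A) - m(H).
Computing the hole measures:
  m(H_1) = -13/4 - (-15/4) = 1/2.
  m(H_2) = -7/4 - (-9/4) = 1/2.
Summed: m(H) = 1/2 + 1/2 = 1.
So m(A \ H) = 4 - 1 = 3.

3


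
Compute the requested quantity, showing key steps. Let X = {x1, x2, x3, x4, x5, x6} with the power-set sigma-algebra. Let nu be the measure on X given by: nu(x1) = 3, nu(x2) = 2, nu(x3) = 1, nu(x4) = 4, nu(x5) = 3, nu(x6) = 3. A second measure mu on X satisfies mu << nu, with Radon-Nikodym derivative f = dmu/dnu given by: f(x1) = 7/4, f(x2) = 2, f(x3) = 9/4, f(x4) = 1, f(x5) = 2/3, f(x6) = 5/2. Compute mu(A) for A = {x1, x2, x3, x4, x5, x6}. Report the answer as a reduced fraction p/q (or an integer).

By the defining property of the Radon-Nikodym derivative, for every measurable set A,
  mu(A) = integral_A f dnu.
Since nu is a discrete measure concentrated on the atoms of X, the integral over A reduces to the sum
  mu(A) = sum_{x in A} f(x) * nu({x}).
Computing each term:
  x1: f(x1) * nu(x1) = 7/4 * 3 = 21/4.
  x2: f(x2) * nu(x2) = 2 * 2 = 4.
  x3: f(x3) * nu(x3) = 9/4 * 1 = 9/4.
  x4: f(x4) * nu(x4) = 1 * 4 = 4.
  x5: f(x5) * nu(x5) = 2/3 * 3 = 2.
  x6: f(x6) * nu(x6) = 5/2 * 3 = 15/2.
Summing: mu(A) = 21/4 + 4 + 9/4 + 4 + 2 + 15/2 = 25.

25


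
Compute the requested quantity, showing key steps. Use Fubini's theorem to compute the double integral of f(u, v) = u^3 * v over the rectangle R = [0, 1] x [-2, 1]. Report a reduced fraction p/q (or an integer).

f(u, v) is a tensor product of a function of u and a function of v, and both factors are bounded continuous (hence Lebesgue integrable) on the rectangle, so Fubini's theorem applies:
  integral_R f d(m x m) = (integral_a1^b1 u^3 du) * (integral_a2^b2 v dv).
Inner integral in u: integral_{0}^{1} u^3 du = (1^4 - 0^4)/4
  = 1/4.
Inner integral in v: integral_{-2}^{1} v dv = (1^2 - (-2)^2)/2
  = -3/2.
Product: (1/4) * (-3/2) = -3/8.

-3/8


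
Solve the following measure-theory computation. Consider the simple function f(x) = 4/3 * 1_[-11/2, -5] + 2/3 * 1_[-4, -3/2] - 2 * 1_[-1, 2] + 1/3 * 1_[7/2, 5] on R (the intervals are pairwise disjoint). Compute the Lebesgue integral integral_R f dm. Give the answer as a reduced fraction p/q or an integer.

For a simple function f = sum_i c_i * 1_{A_i} with disjoint A_i,
  integral f dm = sum_i c_i * m(A_i).
Lengths of the A_i:
  m(A_1) = -5 - (-11/2) = 1/2.
  m(A_2) = -3/2 - (-4) = 5/2.
  m(A_3) = 2 - (-1) = 3.
  m(A_4) = 5 - 7/2 = 3/2.
Contributions c_i * m(A_i):
  (4/3) * (1/2) = 2/3.
  (2/3) * (5/2) = 5/3.
  (-2) * (3) = -6.
  (1/3) * (3/2) = 1/2.
Total: 2/3 + 5/3 - 6 + 1/2 = -19/6.

-19/6


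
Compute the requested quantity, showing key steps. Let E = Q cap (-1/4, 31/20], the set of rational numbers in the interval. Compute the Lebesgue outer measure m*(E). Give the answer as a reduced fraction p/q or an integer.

E = Q cap (-1/4, 31/20] is a subset of Q, which is countable. Enumerate Q = {q_1, q_2, ...}; for any eps > 0, cover q_k by the open interval (q_k - eps/2^(k+1), q_k + eps/2^(k+1)), of length eps/2^k. The total cover length is sum_{k>=1} eps/2^k = eps. Hence m*(E) <= m*(Q) <= eps for every eps > 0, and since outer measure is non-negative, m*(E) = 0.

0


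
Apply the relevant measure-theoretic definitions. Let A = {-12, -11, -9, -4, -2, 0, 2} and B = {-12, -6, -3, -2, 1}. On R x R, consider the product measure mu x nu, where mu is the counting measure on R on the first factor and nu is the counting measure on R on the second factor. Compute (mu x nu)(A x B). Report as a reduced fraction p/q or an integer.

For a measurable rectangle A x B, the product measure satisfies
  (mu x nu)(A x B) = mu(A) * nu(B).
  mu(A) = 7.
  nu(B) = 5.
  (mu x nu)(A x B) = 7 * 5 = 35.

35


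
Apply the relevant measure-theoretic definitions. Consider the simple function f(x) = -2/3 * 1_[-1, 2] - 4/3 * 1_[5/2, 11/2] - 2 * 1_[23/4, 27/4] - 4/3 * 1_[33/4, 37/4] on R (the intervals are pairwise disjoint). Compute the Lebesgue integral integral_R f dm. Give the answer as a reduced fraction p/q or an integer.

For a simple function f = sum_i c_i * 1_{A_i} with disjoint A_i,
  integral f dm = sum_i c_i * m(A_i).
Lengths of the A_i:
  m(A_1) = 2 - (-1) = 3.
  m(A_2) = 11/2 - 5/2 = 3.
  m(A_3) = 27/4 - 23/4 = 1.
  m(A_4) = 37/4 - 33/4 = 1.
Contributions c_i * m(A_i):
  (-2/3) * (3) = -2.
  (-4/3) * (3) = -4.
  (-2) * (1) = -2.
  (-4/3) * (1) = -4/3.
Total: -2 - 4 - 2 - 4/3 = -28/3.

-28/3


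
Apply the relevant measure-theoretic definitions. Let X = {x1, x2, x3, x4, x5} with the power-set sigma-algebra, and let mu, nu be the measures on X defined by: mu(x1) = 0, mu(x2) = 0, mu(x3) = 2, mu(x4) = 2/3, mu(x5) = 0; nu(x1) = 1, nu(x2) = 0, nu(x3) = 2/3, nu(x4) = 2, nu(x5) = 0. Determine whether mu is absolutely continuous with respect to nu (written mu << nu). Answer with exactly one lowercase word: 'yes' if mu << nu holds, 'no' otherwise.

mu << nu means: every nu-null measurable set is also mu-null; equivalently, for every atom x, if nu({x}) = 0 then mu({x}) = 0.
Checking each atom:
  x1: nu = 1 > 0 -> no constraint.
  x2: nu = 0, mu = 0 -> consistent with mu << nu.
  x3: nu = 2/3 > 0 -> no constraint.
  x4: nu = 2 > 0 -> no constraint.
  x5: nu = 0, mu = 0 -> consistent with mu << nu.
No atom violates the condition. Therefore mu << nu.

yes


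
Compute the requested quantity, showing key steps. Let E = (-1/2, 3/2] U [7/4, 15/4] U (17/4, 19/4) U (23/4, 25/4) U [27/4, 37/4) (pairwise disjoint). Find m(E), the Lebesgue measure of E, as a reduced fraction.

For pairwise disjoint intervals, m(union_i I_i) = sum_i m(I_i),
and m is invariant under swapping open/closed endpoints (single points have measure 0).
So m(E) = sum_i (b_i - a_i).
  I_1 has length 3/2 - (-1/2) = 2.
  I_2 has length 15/4 - 7/4 = 2.
  I_3 has length 19/4 - 17/4 = 1/2.
  I_4 has length 25/4 - 23/4 = 1/2.
  I_5 has length 37/4 - 27/4 = 5/2.
Summing:
  m(E) = 2 + 2 + 1/2 + 1/2 + 5/2 = 15/2.

15/2


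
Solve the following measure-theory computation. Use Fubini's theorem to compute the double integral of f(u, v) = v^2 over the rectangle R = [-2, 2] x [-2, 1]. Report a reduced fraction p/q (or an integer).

f(u, v) is a tensor product of a function of u and a function of v, and both factors are bounded continuous (hence Lebesgue integrable) on the rectangle, so Fubini's theorem applies:
  integral_R f d(m x m) = (integral_a1^b1 1 du) * (integral_a2^b2 v^2 dv).
Inner integral in u: integral_{-2}^{2} 1 du = (2^1 - (-2)^1)/1
  = 4.
Inner integral in v: integral_{-2}^{1} v^2 dv = (1^3 - (-2)^3)/3
  = 3.
Product: (4) * (3) = 12.

12


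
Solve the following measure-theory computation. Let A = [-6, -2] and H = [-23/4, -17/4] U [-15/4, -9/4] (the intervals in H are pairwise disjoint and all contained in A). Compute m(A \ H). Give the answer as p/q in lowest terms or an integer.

The ambient interval has length m(A) = -2 - (-6) = 4.
Since the holes are disjoint and sit inside A, by finite additivity
  m(H) = sum_i (b_i - a_i), and m(A \ H) = m(A) - m(H).
Computing the hole measures:
  m(H_1) = -17/4 - (-23/4) = 3/2.
  m(H_2) = -9/4 - (-15/4) = 3/2.
Summed: m(H) = 3/2 + 3/2 = 3.
So m(A \ H) = 4 - 3 = 1.

1


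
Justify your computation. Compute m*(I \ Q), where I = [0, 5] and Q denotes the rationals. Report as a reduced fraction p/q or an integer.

The interval I = [0, 5] has m(I) = 5 - 0 = 5 (endpoints are measure-zero, so open/closed/half-open agree). Write I = (I cap Q) u (I \ Q). The rationals in I are countable, so m*(I cap Q) = 0 (cover each rational by intervals whose total length is arbitrarily small). By countable subadditivity m*(I) <= m*(I cap Q) + m*(I \ Q), hence m*(I \ Q) >= m(I) = 5. The reverse inequality m*(I \ Q) <= m*(I) = 5 is trivial since (I \ Q) is a subset of I. Therefore m*(I \ Q) = 5.

5


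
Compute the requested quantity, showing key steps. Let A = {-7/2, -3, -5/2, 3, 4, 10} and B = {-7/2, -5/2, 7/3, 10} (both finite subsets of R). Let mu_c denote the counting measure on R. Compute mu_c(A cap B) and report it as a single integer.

Counting measure on a finite set equals cardinality. mu_c(A cap B) = |A cap B| (elements appearing in both).
Enumerating the elements of A that also lie in B gives 3 element(s).
So mu_c(A cap B) = 3.

3


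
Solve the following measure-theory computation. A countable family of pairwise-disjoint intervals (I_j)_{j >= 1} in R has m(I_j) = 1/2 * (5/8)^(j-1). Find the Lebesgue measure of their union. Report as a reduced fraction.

By countable additivity of the Lebesgue measure on pairwise disjoint measurable sets,
  m(union_{j >= 1} I_j) = sum_{j >= 1} m(I_j) = sum_{j >= 1} a * r^(j-1),
  with a = 1/2 and r = 5/8.
Since 0 < r = 5/8 < 1, the geometric series converges:
  sum_{j >= 1} a * r^(j-1) = a / (1 - r).
  = 1/2 / (1 - 5/8)
  = 1/2 / (3/8)
  = 4/3.

4/3


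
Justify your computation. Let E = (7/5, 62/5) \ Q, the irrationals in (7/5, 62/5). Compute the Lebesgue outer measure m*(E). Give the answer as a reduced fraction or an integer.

The interval I = (7/5, 62/5) has m(I) = 62/5 - 7/5 = 11 (endpoints are measure-zero, so open/closed/half-open agree). Write I = (I cap Q) u (I \ Q). The rationals in I are countable, so m*(I cap Q) = 0 (cover each rational by intervals whose total length is arbitrarily small). By countable subadditivity m*(I) <= m*(I cap Q) + m*(I \ Q), hence m*(I \ Q) >= m(I) = 11. The reverse inequality m*(I \ Q) <= m*(I) = 11 is trivial since (I \ Q) is a subset of I. Therefore m*(I \ Q) = 11.

11


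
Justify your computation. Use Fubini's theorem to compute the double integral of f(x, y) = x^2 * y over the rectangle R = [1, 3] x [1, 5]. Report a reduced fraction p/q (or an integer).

f(x, y) is a tensor product of a function of x and a function of y, and both factors are bounded continuous (hence Lebesgue integrable) on the rectangle, so Fubini's theorem applies:
  integral_R f d(m x m) = (integral_a1^b1 x^2 dx) * (integral_a2^b2 y dy).
Inner integral in x: integral_{1}^{3} x^2 dx = (3^3 - 1^3)/3
  = 26/3.
Inner integral in y: integral_{1}^{5} y dy = (5^2 - 1^2)/2
  = 12.
Product: (26/3) * (12) = 104.

104


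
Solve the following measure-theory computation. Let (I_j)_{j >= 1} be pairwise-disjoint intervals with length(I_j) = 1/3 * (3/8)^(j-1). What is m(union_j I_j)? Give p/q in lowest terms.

By countable additivity of the Lebesgue measure on pairwise disjoint measurable sets,
  m(union_{j >= 1} I_j) = sum_{j >= 1} m(I_j) = sum_{j >= 1} a * r^(j-1),
  with a = 1/3 and r = 3/8.
Since 0 < r = 3/8 < 1, the geometric series converges:
  sum_{j >= 1} a * r^(j-1) = a / (1 - r).
  = 1/3 / (1 - 3/8)
  = 1/3 / (5/8)
  = 8/15.

8/15


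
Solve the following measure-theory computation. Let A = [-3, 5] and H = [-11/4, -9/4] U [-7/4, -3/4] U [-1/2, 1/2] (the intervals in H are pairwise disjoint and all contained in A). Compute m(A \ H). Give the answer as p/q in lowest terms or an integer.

The ambient interval has length m(A) = 5 - (-3) = 8.
Since the holes are disjoint and sit inside A, by finite additivity
  m(H) = sum_i (b_i - a_i), and m(A \ H) = m(A) - m(H).
Computing the hole measures:
  m(H_1) = -9/4 - (-11/4) = 1/2.
  m(H_2) = -3/4 - (-7/4) = 1.
  m(H_3) = 1/2 - (-1/2) = 1.
Summed: m(H) = 1/2 + 1 + 1 = 5/2.
So m(A \ H) = 8 - 5/2 = 11/2.

11/2


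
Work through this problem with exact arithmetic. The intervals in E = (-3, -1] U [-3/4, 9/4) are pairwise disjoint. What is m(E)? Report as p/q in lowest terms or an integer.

For pairwise disjoint intervals, m(union_i I_i) = sum_i m(I_i),
and m is invariant under swapping open/closed endpoints (single points have measure 0).
So m(E) = sum_i (b_i - a_i).
  I_1 has length -1 - (-3) = 2.
  I_2 has length 9/4 - (-3/4) = 3.
Summing:
  m(E) = 2 + 3 = 5.

5
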